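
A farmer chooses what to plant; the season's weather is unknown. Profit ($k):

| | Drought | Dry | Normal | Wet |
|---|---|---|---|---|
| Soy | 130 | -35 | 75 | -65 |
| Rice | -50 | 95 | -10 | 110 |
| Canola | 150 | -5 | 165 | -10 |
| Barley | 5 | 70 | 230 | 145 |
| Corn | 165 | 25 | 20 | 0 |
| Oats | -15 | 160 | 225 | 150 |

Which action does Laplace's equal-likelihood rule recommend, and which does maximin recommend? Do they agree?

Row averages: Soy=26.25, Rice=36.25, Canola=75, Barley=112.5, Corn=52.5, Oats=130
Highest average = 130 → Oats.
Row minima: Soy=-65, Rice=-50, Canola=-10, Barley=5, Corn=0, Oats=-15
Best worst-case = 5 → Barley.

laplace → Oats; maximin → Barley (disagree)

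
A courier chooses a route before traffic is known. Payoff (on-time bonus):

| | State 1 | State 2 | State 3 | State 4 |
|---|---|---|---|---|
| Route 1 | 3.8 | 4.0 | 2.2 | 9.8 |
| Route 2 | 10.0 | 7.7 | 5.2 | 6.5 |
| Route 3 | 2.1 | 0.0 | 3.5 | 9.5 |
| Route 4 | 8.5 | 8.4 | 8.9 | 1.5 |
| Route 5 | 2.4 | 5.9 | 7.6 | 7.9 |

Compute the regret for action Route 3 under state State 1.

Best payoff under State 1 is 10.0.
Regret = 10.0 − 2.1 = 7.9.

7.9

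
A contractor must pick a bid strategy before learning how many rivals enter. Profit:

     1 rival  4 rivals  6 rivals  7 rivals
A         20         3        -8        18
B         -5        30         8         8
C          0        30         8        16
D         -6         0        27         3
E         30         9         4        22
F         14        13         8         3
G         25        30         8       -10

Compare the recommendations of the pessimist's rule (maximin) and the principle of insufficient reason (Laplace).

maximin → E; laplace → E (agree)

Row minima: A=-8, B=-5, C=0, D=-6, E=4, F=3, G=-10
Best worst-case = 4 → E.
Row averages: A=8.25, B=10.25, C=13.5, D=6, E=16.25, F=9.5, G=13.25
Highest average = 16.25 → E.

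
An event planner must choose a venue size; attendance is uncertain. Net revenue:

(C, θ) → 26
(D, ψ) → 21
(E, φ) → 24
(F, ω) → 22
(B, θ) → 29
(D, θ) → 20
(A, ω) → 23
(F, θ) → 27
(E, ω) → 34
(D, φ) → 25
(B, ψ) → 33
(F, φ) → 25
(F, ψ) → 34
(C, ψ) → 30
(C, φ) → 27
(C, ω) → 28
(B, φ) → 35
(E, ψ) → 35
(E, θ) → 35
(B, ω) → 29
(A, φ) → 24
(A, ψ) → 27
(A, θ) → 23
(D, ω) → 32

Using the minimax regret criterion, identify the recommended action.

B

Column bests: θ=35, φ=35, ψ=35, ω=34.
A regrets: 12, 11, 8, 11 → max 12
B regrets: 6, 0, 2, 5 → max 6
C regrets: 9, 8, 5, 6 → max 9
D regrets: 15, 10, 14, 2 → max 15
E regrets: 0, 11, 0, 0 → max 11
F regrets: 8, 10, 1, 12 → max 12
Smallest max regret = 6 → B.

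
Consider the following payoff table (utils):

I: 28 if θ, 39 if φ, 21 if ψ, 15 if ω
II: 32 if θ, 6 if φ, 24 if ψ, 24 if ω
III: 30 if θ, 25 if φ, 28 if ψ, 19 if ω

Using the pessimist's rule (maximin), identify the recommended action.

Row minima: I=15, II=6, III=19
Best worst-case = 19 → III.

III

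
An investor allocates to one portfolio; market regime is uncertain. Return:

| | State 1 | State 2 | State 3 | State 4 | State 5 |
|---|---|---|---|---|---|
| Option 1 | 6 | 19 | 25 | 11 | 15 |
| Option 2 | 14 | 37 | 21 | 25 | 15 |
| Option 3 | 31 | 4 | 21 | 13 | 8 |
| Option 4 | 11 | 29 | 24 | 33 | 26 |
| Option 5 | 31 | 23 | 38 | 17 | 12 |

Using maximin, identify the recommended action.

Option 2

Row minima: Option 1=6, Option 2=14, Option 3=4, Option 4=11, Option 5=12
Best worst-case = 14 → Option 2.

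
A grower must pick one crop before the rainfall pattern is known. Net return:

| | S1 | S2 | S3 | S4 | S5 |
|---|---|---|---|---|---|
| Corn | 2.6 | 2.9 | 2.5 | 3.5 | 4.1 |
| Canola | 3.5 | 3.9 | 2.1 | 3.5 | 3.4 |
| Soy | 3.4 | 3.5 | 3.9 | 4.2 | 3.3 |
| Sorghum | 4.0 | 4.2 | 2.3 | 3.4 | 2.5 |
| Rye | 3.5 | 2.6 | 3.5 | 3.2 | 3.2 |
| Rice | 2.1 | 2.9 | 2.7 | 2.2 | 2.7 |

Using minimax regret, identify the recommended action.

Column bests: S1=4.0, S2=4.2, S3=3.9, S4=4.2, S5=4.1.
Corn regrets: 1.4, 1.3, 1.4, 0.7, 0.0 → max 1.4
Canola regrets: 0.5, 0.3, 1.8, 0.7, 0.7 → max 1.8
Soy regrets: 0.6, 0.7, 0.0, 0.0, 0.8 → max 0.8
Sorghum regrets: 0.0, 0.0, 1.6, 0.8, 1.6 → max 1.6
Rye regrets: 0.5, 1.6, 0.4, 1.0, 0.9 → max 1.6
Rice regrets: 1.9, 1.3, 1.2, 2.0, 1.4 → max 2.0
Smallest max regret = 0.8 → Soy.

Soy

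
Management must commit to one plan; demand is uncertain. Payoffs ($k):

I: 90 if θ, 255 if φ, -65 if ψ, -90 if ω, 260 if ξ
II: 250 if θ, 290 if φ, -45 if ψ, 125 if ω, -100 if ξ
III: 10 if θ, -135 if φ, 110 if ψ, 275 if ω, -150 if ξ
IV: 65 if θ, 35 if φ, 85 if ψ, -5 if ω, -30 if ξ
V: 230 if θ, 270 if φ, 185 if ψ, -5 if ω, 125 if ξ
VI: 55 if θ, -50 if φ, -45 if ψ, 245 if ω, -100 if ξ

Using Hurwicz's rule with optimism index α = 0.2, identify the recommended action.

I: 0.2·260 + 0.8·(-90) = -20
II: 0.2·290 + 0.8·(-100) = -22
III: 0.2·275 + 0.8·(-150) = -65
IV: 0.2·85 + 0.8·(-30) = -7
V: 0.2·270 + 0.8·(-5) = 50
VI: 0.2·245 + 0.8·(-100) = -31
Highest Hurwicz score = 50 → V.

V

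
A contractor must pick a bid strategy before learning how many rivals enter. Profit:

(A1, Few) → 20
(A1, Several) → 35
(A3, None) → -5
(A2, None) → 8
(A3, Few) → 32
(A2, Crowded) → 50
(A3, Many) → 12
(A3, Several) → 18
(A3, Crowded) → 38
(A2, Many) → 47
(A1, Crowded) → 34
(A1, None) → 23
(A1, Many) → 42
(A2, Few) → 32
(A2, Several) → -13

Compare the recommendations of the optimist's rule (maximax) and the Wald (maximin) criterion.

Row maxima: A1=42, A2=50, A3=38
Best best-case = 50 → A2.
Row minima: A1=20, A2=-13, A3=-5
Best worst-case = 20 → A1.

maximax → A2; maximin → A1 (disagree)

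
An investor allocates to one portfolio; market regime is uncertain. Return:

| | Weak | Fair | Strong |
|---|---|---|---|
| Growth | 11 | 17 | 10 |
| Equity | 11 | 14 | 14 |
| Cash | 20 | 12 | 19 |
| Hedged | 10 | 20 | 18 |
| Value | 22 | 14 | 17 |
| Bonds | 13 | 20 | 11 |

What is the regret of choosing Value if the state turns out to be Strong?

Best payoff under Strong is 19.
Regret = 19 − 17 = 2.

2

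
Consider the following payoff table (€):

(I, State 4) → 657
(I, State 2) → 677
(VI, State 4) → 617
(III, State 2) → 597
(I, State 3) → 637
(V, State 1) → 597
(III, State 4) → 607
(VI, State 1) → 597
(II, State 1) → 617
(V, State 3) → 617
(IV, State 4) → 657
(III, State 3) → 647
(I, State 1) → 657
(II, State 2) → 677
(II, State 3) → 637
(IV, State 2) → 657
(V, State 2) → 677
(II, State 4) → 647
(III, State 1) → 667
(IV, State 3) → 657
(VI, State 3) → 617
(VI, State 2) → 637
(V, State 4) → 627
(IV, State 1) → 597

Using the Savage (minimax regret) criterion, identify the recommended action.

I

Column bests: State 1=667, State 2=677, State 3=657, State 4=657.
I regrets: 10, 0, 20, 0 → max 20
II regrets: 50, 0, 20, 10 → max 50
III regrets: 0, 80, 10, 50 → max 80
IV regrets: 70, 20, 0, 0 → max 70
V regrets: 70, 0, 40, 30 → max 70
VI regrets: 70, 40, 40, 40 → max 70
Smallest max regret = 20 → I.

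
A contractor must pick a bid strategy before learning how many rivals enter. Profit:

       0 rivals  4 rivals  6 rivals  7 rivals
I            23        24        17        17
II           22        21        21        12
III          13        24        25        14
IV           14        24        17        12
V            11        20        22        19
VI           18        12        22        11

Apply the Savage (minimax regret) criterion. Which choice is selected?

II

Column bests: 0 rivals=23, 4 rivals=24, 6 rivals=25, 7 rivals=19.
I regrets: 0, 0, 8, 2 → max 8
II regrets: 1, 3, 4, 7 → max 7
III regrets: 10, 0, 0, 5 → max 10
IV regrets: 9, 0, 8, 7 → max 9
V regrets: 12, 4, 3, 0 → max 12
VI regrets: 5, 12, 3, 8 → max 12
Smallest max regret = 7 → II.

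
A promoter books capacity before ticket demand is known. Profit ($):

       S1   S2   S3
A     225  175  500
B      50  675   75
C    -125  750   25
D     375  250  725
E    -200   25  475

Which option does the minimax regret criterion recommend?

D

Column bests: S1=375, S2=750, S3=725.
A regrets: 150, 575, 225 → max 575
B regrets: 325, 75, 650 → max 650
C regrets: 500, 0, 700 → max 700
D regrets: 0, 500, 0 → max 500
E regrets: 575, 725, 250 → max 725
Smallest max regret = 500 → D.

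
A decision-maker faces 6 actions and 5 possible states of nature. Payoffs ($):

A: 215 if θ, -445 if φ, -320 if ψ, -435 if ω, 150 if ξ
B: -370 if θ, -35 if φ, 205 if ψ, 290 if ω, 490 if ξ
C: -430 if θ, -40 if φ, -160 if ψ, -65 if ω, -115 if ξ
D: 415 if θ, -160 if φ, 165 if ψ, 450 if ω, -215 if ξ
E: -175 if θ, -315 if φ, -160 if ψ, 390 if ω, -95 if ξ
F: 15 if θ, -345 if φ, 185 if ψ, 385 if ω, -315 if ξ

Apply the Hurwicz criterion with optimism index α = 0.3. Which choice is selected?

D

A: 0.3·215 + 0.7·(-445) = -247
B: 0.3·490 + 0.7·(-370) = -112
C: 0.3·(-40) + 0.7·(-430) = -313
D: 0.3·450 + 0.7·(-215) = -15.5
E: 0.3·390 + 0.7·(-315) = -103.5
F: 0.3·385 + 0.7·(-345) = -126
Highest Hurwicz score = -15.5 → D.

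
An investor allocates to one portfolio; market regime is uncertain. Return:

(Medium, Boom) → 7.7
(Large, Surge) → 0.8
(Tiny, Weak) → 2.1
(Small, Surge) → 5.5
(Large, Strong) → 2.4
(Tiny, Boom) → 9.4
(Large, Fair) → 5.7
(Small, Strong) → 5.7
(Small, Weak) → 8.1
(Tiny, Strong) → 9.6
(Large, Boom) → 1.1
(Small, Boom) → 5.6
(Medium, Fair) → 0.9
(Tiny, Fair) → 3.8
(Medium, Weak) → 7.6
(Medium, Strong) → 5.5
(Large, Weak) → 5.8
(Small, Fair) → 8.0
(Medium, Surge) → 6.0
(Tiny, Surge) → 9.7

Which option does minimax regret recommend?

Column bests: Weak=8.1, Fair=8.0, Strong=9.6, Boom=9.4, Surge=9.7.
Tiny regrets: 6.0, 4.2, 0.0, 0.0, 0.0 → max 6.0
Small regrets: 0.0, 0.0, 3.9, 3.8, 4.2 → max 4.2
Medium regrets: 0.5, 7.1, 4.1, 1.7, 3.7 → max 7.1
Large regrets: 2.3, 2.3, 7.2, 8.3, 8.9 → max 8.9
Smallest max regret = 4.2 → Small.

Small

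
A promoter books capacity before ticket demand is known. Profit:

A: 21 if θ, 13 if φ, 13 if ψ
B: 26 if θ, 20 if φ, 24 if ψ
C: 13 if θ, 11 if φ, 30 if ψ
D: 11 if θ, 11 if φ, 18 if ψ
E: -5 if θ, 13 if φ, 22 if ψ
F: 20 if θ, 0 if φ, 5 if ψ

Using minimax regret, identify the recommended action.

Column bests: θ=26, φ=20, ψ=30.
A regrets: 5, 7, 17 → max 17
B regrets: 0, 0, 6 → max 6
C regrets: 13, 9, 0 → max 13
D regrets: 15, 9, 12 → max 15
E regrets: 31, 7, 8 → max 31
F regrets: 6, 20, 25 → max 25
Smallest max regret = 6 → B.

B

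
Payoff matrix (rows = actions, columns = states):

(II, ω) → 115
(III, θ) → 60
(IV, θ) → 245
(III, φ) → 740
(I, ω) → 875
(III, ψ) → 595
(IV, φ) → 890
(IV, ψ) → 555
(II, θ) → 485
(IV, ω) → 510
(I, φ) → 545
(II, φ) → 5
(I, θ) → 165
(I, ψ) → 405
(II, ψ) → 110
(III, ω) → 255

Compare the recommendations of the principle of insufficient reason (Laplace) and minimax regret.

laplace → IV; minimax regret → I (disagree)

Row averages: I=497.5, II=178.75, III=412.5, IV=550
Highest average = 550 → IV.
Column bests: θ=485, φ=890, ψ=595, ω=875.
I regrets: 320, 345, 190, 0 → max 345
II regrets: 0, 885, 485, 760 → max 885
III regrets: 425, 150, 0, 620 → max 620
IV regrets: 240, 0, 40, 365 → max 365
Smallest max regret = 345 → I.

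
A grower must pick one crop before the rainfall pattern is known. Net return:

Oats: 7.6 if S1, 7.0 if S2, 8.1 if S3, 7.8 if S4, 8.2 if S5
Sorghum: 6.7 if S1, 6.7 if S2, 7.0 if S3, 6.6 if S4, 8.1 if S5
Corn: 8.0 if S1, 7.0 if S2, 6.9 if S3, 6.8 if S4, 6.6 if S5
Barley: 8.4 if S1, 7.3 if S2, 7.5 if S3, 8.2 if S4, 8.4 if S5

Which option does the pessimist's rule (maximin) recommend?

Row minima: Oats=7.0, Sorghum=6.6, Corn=6.6, Barley=7.3
Best worst-case = 7.3 → Barley.

Barley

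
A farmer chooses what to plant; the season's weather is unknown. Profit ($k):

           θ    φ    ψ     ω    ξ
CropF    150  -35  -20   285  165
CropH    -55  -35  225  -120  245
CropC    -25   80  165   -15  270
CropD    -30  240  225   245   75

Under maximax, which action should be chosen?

CropF

Row maxima: CropF=285, CropH=245, CropC=270, CropD=245
Best best-case = 285 → CropF.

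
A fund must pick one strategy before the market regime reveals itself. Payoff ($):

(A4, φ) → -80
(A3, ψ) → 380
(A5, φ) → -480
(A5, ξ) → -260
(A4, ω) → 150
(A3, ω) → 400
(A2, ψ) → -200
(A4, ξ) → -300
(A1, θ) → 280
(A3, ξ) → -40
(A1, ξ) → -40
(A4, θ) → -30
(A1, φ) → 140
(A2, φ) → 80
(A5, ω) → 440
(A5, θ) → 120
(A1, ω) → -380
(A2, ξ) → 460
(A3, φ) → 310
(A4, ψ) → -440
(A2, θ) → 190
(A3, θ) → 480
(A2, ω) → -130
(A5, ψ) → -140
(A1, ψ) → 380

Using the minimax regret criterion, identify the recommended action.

A3

Column bests: θ=480, φ=310, ψ=380, ω=440, ξ=460.
A1 regrets: 200, 170, 0, 820, 500 → max 820
A2 regrets: 290, 230, 580, 570, 0 → max 580
A3 regrets: 0, 0, 0, 40, 500 → max 500
A4 regrets: 510, 390, 820, 290, 760 → max 820
A5 regrets: 360, 790, 520, 0, 720 → max 790
Smallest max regret = 500 → A3.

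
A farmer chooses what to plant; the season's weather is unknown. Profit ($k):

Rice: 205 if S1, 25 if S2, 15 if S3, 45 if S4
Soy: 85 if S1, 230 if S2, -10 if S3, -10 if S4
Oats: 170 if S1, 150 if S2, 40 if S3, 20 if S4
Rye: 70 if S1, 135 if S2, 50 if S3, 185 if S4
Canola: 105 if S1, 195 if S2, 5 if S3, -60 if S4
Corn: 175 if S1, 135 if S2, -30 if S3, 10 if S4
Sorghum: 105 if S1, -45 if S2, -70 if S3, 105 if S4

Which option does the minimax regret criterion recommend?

Rye

Column bests: S1=205, S2=230, S3=50, S4=185.
Rice regrets: 0, 205, 35, 140 → max 205
Soy regrets: 120, 0, 60, 195 → max 195
Oats regrets: 35, 80, 10, 165 → max 165
Rye regrets: 135, 95, 0, 0 → max 135
Canola regrets: 100, 35, 45, 245 → max 245
Corn regrets: 30, 95, 80, 175 → max 175
Sorghum regrets: 100, 275, 120, 80 → max 275
Smallest max regret = 135 → Rye.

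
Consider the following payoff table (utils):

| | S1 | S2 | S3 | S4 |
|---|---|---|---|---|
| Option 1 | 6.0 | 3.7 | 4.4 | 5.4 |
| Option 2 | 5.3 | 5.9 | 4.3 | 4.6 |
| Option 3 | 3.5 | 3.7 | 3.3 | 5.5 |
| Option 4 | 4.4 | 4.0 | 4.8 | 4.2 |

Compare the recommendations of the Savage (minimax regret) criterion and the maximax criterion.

minimax regret → Option 2; maximax → Option 1 (disagree)

Column bests: S1=6.0, S2=5.9, S3=4.8, S4=5.5.
Option 1 regrets: 0.0, 2.2, 0.4, 0.1 → max 2.2
Option 2 regrets: 0.7, 0.0, 0.5, 0.9 → max 0.9
Option 3 regrets: 2.5, 2.2, 1.5, 0.0 → max 2.5
Option 4 regrets: 1.6, 1.9, 0.0, 1.3 → max 1.9
Smallest max regret = 0.9 → Option 2.
Row maxima: Option 1=6.0, Option 2=5.9, Option 3=5.5, Option 4=4.8
Best best-case = 6.0 → Option 1.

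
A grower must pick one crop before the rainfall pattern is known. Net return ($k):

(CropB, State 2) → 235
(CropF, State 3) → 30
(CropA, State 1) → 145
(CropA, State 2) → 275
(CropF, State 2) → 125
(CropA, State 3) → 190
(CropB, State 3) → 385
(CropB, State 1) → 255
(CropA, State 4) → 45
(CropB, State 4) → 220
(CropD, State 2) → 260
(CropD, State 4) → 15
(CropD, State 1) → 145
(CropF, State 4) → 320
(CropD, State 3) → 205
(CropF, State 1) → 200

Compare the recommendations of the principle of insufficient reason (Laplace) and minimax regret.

laplace → CropB; minimax regret → CropB (agree)

Row averages: CropF=168.75, CropD=156.25, CropA=163.75, CropB=273.75
Highest average = 273.75 → CropB.
Column bests: State 1=255, State 2=275, State 3=385, State 4=320.
CropF regrets: 55, 150, 355, 0 → max 355
CropD regrets: 110, 15, 180, 305 → max 305
CropA regrets: 110, 0, 195, 275 → max 275
CropB regrets: 0, 40, 0, 100 → max 100
Smallest max regret = 100 → CropB.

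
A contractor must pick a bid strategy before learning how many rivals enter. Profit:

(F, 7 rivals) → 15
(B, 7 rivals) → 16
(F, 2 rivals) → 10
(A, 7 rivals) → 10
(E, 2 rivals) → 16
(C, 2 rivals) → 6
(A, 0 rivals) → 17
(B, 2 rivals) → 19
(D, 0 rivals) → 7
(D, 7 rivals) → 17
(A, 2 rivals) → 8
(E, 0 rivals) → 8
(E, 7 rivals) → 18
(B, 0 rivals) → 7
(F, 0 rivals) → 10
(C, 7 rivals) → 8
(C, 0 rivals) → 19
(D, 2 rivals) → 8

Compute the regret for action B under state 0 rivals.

Best payoff under 0 rivals is 19.
Regret = 19 − 7 = 12.

12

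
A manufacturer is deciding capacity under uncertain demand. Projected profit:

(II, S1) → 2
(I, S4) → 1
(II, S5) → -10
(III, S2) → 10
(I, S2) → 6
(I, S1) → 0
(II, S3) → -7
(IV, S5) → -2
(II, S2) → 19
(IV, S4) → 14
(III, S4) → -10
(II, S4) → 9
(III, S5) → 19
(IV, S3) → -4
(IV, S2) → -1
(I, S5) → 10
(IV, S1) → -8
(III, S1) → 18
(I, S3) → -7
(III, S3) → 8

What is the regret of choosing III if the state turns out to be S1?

0

Best payoff under S1 is 18.
Regret = 18 − 18 = 0.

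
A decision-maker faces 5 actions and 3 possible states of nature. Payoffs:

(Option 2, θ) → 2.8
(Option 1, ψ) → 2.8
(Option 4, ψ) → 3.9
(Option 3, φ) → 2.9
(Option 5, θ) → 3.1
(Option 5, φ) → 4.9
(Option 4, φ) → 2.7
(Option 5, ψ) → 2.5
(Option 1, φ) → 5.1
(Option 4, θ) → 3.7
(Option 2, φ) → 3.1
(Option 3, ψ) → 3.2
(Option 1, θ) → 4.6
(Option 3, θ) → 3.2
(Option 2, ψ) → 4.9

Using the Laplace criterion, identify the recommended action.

Option 1

Row averages: Option 1=25/6, Option 2=3.6, Option 3=3.1, Option 4=103/30, Option 5=3.5
Highest average = 25/6 → Option 1.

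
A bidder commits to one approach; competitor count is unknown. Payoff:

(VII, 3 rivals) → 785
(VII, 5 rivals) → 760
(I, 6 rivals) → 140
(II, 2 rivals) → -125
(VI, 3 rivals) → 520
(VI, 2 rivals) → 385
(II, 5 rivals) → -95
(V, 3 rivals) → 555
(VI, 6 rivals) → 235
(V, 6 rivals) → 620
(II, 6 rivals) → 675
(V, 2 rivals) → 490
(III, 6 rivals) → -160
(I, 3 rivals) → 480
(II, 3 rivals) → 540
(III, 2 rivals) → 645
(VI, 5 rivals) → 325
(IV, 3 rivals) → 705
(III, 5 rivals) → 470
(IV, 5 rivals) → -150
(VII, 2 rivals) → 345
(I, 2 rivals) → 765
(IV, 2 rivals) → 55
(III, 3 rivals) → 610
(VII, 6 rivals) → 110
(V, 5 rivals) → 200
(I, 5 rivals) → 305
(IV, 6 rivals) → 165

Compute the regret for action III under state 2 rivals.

Best payoff under 2 rivals is 765.
Regret = 765 − 645 = 120.

120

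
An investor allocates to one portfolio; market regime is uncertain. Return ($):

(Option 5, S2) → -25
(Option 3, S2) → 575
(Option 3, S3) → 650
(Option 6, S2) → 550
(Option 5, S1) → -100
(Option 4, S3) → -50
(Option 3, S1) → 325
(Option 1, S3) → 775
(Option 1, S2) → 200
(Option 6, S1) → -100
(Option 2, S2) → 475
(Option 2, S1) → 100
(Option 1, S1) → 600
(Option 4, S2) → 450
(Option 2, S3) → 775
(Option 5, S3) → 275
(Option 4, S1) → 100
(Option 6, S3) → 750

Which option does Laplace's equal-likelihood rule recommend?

Option 1

Row averages: Option 1=525, Option 2=450, Option 3=1550/3, Option 4=500/3, Option 5=50, Option 6=400
Highest average = 525 → Option 1.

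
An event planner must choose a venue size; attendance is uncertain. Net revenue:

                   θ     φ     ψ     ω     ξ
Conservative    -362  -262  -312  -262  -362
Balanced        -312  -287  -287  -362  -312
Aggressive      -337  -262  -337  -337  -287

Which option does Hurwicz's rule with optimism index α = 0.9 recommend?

Conservative: 0.9·(-262) + 0.1·(-362) = -272
Balanced: 0.9·(-287) + 0.1·(-362) = -294.5
Aggressive: 0.9·(-262) + 0.1·(-337) = -269.5
Highest Hurwicz score = -269.5 → Aggressive.

Aggressive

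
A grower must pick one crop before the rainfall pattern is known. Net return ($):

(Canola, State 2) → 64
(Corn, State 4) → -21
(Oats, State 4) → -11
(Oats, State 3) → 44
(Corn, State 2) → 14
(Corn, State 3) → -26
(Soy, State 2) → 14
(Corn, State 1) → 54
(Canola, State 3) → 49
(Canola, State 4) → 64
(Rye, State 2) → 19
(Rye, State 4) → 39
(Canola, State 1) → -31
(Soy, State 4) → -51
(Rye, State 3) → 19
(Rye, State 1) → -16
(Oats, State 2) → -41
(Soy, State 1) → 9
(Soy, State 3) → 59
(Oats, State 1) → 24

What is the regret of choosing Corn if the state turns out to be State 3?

85

Best payoff under State 3 is 59.
Regret = 59 − (-26) = 85.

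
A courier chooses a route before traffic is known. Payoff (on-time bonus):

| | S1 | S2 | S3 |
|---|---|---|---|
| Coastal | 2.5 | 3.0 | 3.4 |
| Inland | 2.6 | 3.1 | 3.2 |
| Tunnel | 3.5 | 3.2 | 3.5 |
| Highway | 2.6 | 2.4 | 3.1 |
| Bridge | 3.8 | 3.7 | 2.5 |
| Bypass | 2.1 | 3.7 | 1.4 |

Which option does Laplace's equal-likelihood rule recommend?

Row averages: Coastal=89/30, Inland=89/30, Tunnel=3.4, Highway=2.7, Bridge=10/3, Bypass=2.4
Highest average = 3.4 → Tunnel.

Tunnel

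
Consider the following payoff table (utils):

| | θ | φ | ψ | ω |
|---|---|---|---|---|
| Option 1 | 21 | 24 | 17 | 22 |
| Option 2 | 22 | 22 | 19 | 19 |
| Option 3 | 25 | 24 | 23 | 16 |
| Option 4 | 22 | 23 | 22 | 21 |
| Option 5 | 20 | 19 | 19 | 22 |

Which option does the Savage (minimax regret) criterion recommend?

Column bests: θ=25, φ=24, ψ=23, ω=22.
Option 1 regrets: 4, 0, 6, 0 → max 6
Option 2 regrets: 3, 2, 4, 3 → max 4
Option 3 regrets: 0, 0, 0, 6 → max 6
Option 4 regrets: 3, 1, 1, 1 → max 3
Option 5 regrets: 5, 5, 4, 0 → max 5
Smallest max regret = 3 → Option 4.

Option 4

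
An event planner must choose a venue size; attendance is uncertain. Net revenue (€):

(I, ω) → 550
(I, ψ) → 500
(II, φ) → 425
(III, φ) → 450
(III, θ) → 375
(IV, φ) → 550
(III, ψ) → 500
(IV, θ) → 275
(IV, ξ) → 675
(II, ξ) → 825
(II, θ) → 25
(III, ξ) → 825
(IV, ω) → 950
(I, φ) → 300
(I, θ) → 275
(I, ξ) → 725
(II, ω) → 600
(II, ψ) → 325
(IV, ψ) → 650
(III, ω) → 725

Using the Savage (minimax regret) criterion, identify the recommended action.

Column bests: θ=375, φ=550, ψ=650, ω=950, ξ=825.
I regrets: 100, 250, 150, 400, 100 → max 400
II regrets: 350, 125, 325, 350, 0 → max 350
III regrets: 0, 100, 150, 225, 0 → max 225
IV regrets: 100, 0, 0, 0, 150 → max 150
Smallest max regret = 150 → IV.

IV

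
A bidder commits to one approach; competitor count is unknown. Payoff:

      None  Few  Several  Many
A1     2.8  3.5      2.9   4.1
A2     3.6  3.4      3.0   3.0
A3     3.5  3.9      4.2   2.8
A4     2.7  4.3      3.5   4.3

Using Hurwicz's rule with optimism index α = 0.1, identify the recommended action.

A1: 0.1·4.1 + 0.9·2.8 = 2.93
A2: 0.1·3.6 + 0.9·3.0 = 3.06
A3: 0.1·4.2 + 0.9·2.8 = 2.94
A4: 0.1·4.3 + 0.9·2.7 = 2.86
Highest Hurwicz score = 3.06 → A2.

A2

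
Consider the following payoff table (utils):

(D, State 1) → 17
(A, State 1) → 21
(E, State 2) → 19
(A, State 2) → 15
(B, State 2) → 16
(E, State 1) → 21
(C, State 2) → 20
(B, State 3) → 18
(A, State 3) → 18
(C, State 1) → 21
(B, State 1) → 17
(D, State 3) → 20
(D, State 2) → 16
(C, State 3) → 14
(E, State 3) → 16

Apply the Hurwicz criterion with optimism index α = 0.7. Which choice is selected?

A: 0.7·21 + 0.3·15 = 19.2
B: 0.7·18 + 0.3·16 = 17.4
C: 0.7·21 + 0.3·14 = 18.9
D: 0.7·20 + 0.3·16 = 18.8
E: 0.7·21 + 0.3·16 = 19.5
Highest Hurwicz score = 19.5 → E.

E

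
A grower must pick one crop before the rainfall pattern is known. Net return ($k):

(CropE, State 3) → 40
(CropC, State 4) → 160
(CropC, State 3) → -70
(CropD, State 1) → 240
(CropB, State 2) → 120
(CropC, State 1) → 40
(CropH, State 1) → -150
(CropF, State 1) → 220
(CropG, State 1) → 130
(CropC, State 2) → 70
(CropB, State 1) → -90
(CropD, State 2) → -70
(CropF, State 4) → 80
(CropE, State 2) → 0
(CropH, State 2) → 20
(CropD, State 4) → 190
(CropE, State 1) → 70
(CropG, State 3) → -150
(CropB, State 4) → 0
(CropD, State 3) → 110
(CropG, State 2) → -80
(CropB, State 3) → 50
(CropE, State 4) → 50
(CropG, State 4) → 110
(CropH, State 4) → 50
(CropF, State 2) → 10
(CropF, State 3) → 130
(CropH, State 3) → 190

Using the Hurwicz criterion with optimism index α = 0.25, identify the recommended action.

CropB: 0.25·120 + 0.75·(-90) = -37.5
CropG: 0.25·130 + 0.75·(-150) = -80
CropE: 0.25·70 + 0.75·0 = 17.5
CropH: 0.25·190 + 0.75·(-150) = -65
CropF: 0.25·220 + 0.75·10 = 62.5
CropD: 0.25·240 + 0.75·(-70) = 7.5
CropC: 0.25·160 + 0.75·(-70) = -12.5
Highest Hurwicz score = 62.5 → CropF.

CropF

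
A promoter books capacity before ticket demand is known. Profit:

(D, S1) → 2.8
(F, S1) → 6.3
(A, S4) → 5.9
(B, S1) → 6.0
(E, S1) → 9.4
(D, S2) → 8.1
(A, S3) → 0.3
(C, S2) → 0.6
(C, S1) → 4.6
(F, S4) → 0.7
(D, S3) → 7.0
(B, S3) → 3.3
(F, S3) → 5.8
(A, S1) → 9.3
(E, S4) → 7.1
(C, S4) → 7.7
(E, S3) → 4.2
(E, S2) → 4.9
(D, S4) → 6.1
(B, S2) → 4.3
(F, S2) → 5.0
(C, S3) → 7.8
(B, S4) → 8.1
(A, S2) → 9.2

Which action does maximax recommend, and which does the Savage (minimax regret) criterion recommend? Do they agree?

Row maxima: A=9.3, B=8.1, C=7.8, D=8.1, E=9.4, F=6.3
Best best-case = 9.4 → E.
Column bests: S1=9.4, S2=9.2, S3=7.8, S4=8.1.
A regrets: 0.1, 0.0, 7.5, 2.2 → max 7.5
B regrets: 3.4, 4.9, 4.5, 0.0 → max 4.9
C regrets: 4.8, 8.6, 0.0, 0.4 → max 8.6
D regrets: 6.6, 1.1, 0.8, 2.0 → max 6.6
E regrets: 0.0, 4.3, 3.6, 1.0 → max 4.3
F regrets: 3.1, 4.2, 2.0, 7.4 → max 7.4
Smallest max regret = 4.3 → E.

maximax → E; minimax regret → E (agree)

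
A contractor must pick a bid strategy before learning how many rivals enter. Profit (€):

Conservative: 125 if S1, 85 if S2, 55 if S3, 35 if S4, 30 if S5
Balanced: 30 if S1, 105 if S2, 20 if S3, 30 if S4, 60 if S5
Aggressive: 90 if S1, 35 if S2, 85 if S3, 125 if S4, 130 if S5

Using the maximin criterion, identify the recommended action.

Aggressive

Row minima: Conservative=30, Balanced=20, Aggressive=35
Best worst-case = 35 → Aggressive.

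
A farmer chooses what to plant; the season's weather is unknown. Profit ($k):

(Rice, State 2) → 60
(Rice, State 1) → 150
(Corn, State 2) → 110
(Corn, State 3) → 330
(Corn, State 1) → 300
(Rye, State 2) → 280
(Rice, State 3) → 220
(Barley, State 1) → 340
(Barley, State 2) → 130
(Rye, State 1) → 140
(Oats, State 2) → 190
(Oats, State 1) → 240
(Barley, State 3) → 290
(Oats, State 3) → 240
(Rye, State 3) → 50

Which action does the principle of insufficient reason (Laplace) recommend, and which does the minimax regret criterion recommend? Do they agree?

laplace → Barley; minimax regret → Oats (disagree)

Row averages: Rye=470/3, Barley=760/3, Corn=740/3, Oats=670/3, Rice=430/3
Highest average = 760/3 → Barley.
Column bests: State 1=340, State 2=280, State 3=330.
Rye regrets: 200, 0, 280 → max 280
Barley regrets: 0, 150, 40 → max 150
Corn regrets: 40, 170, 0 → max 170
Oats regrets: 100, 90, 90 → max 100
Rice regrets: 190, 220, 110 → max 220
Smallest max regret = 100 → Oats.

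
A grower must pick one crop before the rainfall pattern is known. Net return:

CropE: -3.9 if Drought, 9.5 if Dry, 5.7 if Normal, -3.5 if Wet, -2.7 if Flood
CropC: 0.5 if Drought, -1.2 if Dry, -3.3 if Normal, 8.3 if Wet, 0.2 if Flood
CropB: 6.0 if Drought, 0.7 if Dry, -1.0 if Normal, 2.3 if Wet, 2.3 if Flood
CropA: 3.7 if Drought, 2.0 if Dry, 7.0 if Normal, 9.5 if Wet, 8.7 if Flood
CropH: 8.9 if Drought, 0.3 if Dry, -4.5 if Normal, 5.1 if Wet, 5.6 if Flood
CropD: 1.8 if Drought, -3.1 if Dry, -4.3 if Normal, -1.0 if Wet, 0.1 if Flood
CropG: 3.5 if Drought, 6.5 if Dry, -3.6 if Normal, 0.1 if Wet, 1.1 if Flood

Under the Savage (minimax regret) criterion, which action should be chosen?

Column bests: Drought=8.9, Dry=9.5, Normal=7.0, Wet=9.5, Flood=8.7.
CropE regrets: 12.8, 0.0, 1.3, 13.0, 11.4 → max 13.0
CropC regrets: 8.4, 10.7, 10.3, 1.2, 8.5 → max 10.7
CropB regrets: 2.9, 8.8, 8.0, 7.2, 6.4 → max 8.8
CropA regrets: 5.2, 7.5, 0.0, 0.0, 0.0 → max 7.5
CropH regrets: 0.0, 9.2, 11.5, 4.4, 3.1 → max 11.5
CropD regrets: 7.1, 12.6, 11.3, 10.5, 8.6 → max 12.6
CropG regrets: 5.4, 3.0, 10.6, 9.4, 7.6 → max 10.6
Smallest max regret = 7.5 → CropA.

CropA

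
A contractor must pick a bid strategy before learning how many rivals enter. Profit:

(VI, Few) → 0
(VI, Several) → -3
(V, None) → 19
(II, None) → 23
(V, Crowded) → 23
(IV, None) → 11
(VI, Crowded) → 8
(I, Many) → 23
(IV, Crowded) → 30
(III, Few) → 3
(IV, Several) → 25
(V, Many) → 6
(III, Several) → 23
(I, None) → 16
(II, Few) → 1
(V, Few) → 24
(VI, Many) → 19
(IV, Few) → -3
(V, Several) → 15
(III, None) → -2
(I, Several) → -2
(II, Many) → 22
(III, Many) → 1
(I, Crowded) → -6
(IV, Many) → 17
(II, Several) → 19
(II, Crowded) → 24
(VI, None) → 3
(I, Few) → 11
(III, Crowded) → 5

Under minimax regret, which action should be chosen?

Column bests: None=23, Few=24, Several=25, Many=23, Crowded=30.
I regrets: 7, 13, 27, 0, 36 → max 36
II regrets: 0, 23, 6, 1, 6 → max 23
III regrets: 25, 21, 2, 22, 25 → max 25
IV regrets: 12, 27, 0, 6, 0 → max 27
V regrets: 4, 0, 10, 17, 7 → max 17
VI regrets: 20, 24, 28, 4, 22 → max 28
Smallest max regret = 17 → V.

V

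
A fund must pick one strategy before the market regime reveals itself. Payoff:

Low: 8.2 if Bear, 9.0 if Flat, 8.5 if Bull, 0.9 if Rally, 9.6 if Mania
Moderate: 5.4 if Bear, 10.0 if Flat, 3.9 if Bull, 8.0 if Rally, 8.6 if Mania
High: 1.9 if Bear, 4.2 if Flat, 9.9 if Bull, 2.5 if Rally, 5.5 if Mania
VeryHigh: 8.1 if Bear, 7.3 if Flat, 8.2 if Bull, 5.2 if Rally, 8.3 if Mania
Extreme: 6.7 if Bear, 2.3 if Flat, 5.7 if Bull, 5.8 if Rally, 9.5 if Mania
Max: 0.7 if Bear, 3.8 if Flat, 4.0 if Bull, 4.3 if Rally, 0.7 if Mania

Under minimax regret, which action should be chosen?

Column bests: Bear=8.2, Flat=10.0, Bull=9.9, Rally=8.0, Mania=9.6.
Low regrets: 0.0, 1.0, 1.4, 7.1, 0.0 → max 7.1
Moderate regrets: 2.8, 0.0, 6.0, 0.0, 1.0 → max 6.0
High regrets: 6.3, 5.8, 0.0, 5.5, 4.1 → max 6.3
VeryHigh regrets: 0.1, 2.7, 1.7, 2.8, 1.3 → max 2.8
Extreme regrets: 1.5, 7.7, 4.2, 2.2, 0.1 → max 7.7
Max regrets: 7.5, 6.2, 5.9, 3.7, 8.9 → max 8.9
Smallest max regret = 2.8 → VeryHigh.

VeryHigh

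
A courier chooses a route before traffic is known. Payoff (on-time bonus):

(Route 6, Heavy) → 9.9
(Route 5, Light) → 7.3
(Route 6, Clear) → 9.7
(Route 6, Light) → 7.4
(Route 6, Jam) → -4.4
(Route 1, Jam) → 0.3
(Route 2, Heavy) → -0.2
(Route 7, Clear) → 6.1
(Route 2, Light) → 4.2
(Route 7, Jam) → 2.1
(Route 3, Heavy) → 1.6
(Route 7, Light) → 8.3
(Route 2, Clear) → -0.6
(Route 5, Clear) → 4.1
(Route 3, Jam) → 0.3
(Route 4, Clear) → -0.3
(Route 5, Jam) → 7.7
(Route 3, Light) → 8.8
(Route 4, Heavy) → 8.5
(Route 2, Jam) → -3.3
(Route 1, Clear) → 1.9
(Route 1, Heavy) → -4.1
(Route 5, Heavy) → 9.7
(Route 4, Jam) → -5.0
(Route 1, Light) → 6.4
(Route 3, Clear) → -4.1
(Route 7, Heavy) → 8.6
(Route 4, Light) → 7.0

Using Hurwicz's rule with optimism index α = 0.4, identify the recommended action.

Route 1: 0.4·6.4 + 0.6·(-4.1) = 0.1
Route 2: 0.4·4.2 + 0.6·(-3.3) = -0.3
Route 3: 0.4·8.8 + 0.6·(-4.1) = 1.06
Route 4: 0.4·8.5 + 0.6·(-5.0) = 0.4
Route 5: 0.4·9.7 + 0.6·4.1 = 6.34
Route 6: 0.4·9.9 + 0.6·(-4.4) = 1.32
Route 7: 0.4·8.6 + 0.6·2.1 = 4.7
Highest Hurwicz score = 6.34 → Route 5.

Route 5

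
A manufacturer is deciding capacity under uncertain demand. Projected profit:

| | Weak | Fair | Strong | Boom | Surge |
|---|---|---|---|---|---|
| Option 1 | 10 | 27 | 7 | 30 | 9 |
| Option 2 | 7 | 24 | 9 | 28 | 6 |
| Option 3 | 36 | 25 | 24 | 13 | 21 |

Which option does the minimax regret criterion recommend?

Column bests: Weak=36, Fair=27, Strong=24, Boom=30, Surge=21.
Option 1 regrets: 26, 0, 17, 0, 12 → max 26
Option 2 regrets: 29, 3, 15, 2, 15 → max 29
Option 3 regrets: 0, 2, 0, 17, 0 → max 17
Smallest max regret = 17 → Option 3.

Option 3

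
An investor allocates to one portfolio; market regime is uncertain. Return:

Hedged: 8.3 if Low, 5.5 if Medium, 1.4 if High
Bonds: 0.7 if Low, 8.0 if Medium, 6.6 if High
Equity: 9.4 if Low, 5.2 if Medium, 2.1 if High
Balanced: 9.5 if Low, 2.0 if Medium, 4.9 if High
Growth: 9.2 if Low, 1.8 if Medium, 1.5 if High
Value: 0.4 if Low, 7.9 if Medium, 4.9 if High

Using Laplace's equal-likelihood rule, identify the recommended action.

Equity

Row averages: Hedged=76/15, Bonds=5.1, Equity=167/30, Balanced=82/15, Growth=25/6, Value=4.4
Highest average = 167/30 → Equity.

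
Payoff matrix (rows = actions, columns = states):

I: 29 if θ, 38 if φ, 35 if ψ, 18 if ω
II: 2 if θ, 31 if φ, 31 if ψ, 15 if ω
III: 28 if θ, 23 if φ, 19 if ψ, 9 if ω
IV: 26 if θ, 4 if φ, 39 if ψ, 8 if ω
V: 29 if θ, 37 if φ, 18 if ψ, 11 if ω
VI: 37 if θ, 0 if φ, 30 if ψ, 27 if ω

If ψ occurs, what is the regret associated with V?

21

Best payoff under ψ is 39.
Regret = 39 − 18 = 21.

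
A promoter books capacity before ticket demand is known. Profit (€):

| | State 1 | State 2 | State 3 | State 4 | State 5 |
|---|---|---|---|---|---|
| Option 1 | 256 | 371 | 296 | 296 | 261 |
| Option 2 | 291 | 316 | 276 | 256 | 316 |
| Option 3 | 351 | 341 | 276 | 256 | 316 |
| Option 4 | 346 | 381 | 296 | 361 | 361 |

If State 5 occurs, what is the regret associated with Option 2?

45

Best payoff under State 5 is 361.
Regret = 361 − 316 = 45.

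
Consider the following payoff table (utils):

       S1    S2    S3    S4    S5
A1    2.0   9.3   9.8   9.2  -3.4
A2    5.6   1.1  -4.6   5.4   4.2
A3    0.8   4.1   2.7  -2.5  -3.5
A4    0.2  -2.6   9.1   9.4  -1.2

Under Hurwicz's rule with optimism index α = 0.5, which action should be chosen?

A4

A1: 0.5·9.8 + 0.5·(-3.4) = 3.2
A2: 0.5·5.6 + 0.5·(-4.6) = 0.5
A3: 0.5·4.1 + 0.5·(-3.5) = 0.3
A4: 0.5·9.4 + 0.5·(-2.6) = 3.4
Highest Hurwicz score = 3.4 → A4.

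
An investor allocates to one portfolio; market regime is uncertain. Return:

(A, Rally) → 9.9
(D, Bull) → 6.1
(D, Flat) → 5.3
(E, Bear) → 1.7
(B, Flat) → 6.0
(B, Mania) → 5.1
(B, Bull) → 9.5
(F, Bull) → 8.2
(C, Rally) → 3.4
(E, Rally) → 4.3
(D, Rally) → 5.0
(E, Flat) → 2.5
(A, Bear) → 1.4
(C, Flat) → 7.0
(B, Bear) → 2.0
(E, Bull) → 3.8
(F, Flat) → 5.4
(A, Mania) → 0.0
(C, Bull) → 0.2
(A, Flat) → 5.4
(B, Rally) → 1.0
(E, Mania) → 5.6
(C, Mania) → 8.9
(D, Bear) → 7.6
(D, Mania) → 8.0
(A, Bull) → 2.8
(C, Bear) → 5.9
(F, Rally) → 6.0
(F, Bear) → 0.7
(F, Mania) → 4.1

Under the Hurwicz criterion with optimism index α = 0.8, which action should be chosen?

A

A: 0.8·9.9 + 0.2·0.0 = 7.92
B: 0.8·9.5 + 0.2·1.0 = 7.8
C: 0.8·8.9 + 0.2·0.2 = 7.16
D: 0.8·8.0 + 0.2·5.0 = 7.4
E: 0.8·5.6 + 0.2·1.7 = 4.82
F: 0.8·8.2 + 0.2·0.7 = 6.7
Highest Hurwicz score = 7.92 → A.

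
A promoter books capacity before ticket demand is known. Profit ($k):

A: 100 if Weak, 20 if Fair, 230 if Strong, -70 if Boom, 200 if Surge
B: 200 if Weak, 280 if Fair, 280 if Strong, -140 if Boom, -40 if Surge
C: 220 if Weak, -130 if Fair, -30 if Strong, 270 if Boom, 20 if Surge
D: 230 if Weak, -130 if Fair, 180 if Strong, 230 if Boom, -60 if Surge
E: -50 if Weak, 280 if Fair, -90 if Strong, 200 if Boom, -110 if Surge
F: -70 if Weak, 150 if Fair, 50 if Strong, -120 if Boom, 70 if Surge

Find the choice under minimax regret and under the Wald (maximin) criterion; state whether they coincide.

minimax regret → A; maximin → A (agree)

Column bests: Weak=230, Fair=280, Strong=280, Boom=270, Surge=200.
A regrets: 130, 260, 50, 340, 0 → max 340
B regrets: 30, 0, 0, 410, 240 → max 410
C regrets: 10, 410, 310, 0, 180 → max 410
D regrets: 0, 410, 100, 40, 260 → max 410
E regrets: 280, 0, 370, 70, 310 → max 370
F regrets: 300, 130, 230, 390, 130 → max 390
Smallest max regret = 340 → A.
Row minima: A=-70, B=-140, C=-130, D=-130, E=-110, F=-120
Best worst-case = -70 → A.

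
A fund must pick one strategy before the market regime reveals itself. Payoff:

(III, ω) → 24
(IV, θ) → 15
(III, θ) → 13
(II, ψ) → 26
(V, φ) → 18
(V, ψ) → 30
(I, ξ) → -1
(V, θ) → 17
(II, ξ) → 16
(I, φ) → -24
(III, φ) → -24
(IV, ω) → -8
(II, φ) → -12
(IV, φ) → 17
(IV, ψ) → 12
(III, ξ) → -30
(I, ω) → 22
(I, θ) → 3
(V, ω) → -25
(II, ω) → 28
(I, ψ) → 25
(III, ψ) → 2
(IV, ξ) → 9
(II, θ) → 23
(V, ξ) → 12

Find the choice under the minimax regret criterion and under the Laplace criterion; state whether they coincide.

minimax regret → II; laplace → II (agree)

Column bests: θ=23, φ=18, ψ=30, ω=28, ξ=16.
I regrets: 20, 42, 5, 6, 17 → max 42
II regrets: 0, 30, 4, 0, 0 → max 30
III regrets: 10, 42, 28, 4, 46 → max 46
IV regrets: 8, 1, 18, 36, 7 → max 36
V regrets: 6, 0, 0, 53, 4 → max 53
Smallest max regret = 30 → II.
Row averages: I=5, II=16.2, III=-3, IV=9, V=10.4
Highest average = 16.2 → II.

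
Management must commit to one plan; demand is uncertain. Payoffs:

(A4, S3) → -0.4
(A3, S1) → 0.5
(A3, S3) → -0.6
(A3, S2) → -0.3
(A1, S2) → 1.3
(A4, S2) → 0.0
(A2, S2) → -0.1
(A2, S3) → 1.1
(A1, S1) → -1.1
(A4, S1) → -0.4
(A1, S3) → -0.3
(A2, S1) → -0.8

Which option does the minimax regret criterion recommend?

A2

Column bests: S1=0.5, S2=1.3, S3=1.1.
A1 regrets: 1.6, 0.0, 1.4 → max 1.6
A2 regrets: 1.3, 1.4, 0.0 → max 1.4
A3 regrets: 0.0, 1.6, 1.7 → max 1.7
A4 regrets: 0.9, 1.3, 1.5 → max 1.5
Smallest max regret = 1.4 → A2.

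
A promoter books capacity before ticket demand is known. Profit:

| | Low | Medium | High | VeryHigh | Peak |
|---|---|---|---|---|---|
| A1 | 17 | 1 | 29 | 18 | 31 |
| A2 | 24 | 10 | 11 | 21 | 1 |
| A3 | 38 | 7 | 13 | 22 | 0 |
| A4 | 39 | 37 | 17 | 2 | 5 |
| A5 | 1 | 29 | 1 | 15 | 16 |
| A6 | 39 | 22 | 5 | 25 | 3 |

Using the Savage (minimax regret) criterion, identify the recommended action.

A4

Column bests: Low=39, Medium=37, High=29, VeryHigh=25, Peak=31.
A1 regrets: 22, 36, 0, 7, 0 → max 36
A2 regrets: 15, 27, 18, 4, 30 → max 30
A3 regrets: 1, 30, 16, 3, 31 → max 31
A4 regrets: 0, 0, 12, 23, 26 → max 26
A5 regrets: 38, 8, 28, 10, 15 → max 38
A6 regrets: 0, 15, 24, 0, 28 → max 28
Smallest max regret = 26 → A4.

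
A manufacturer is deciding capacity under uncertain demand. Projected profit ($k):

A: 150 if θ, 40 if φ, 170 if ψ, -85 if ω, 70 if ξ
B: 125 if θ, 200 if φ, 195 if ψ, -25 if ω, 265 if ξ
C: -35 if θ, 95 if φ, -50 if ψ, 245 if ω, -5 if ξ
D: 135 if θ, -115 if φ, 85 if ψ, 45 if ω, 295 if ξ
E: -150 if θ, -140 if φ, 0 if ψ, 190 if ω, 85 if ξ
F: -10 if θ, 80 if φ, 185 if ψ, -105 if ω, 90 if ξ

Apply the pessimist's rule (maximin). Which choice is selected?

B

Row minima: A=-85, B=-25, C=-50, D=-115, E=-150, F=-105
Best worst-case = -25 → B.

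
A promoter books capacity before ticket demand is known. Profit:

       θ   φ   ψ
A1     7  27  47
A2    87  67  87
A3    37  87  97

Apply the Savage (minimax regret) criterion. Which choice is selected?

Column bests: θ=87, φ=87, ψ=97.
A1 regrets: 80, 60, 50 → max 80
A2 regrets: 0, 20, 10 → max 20
A3 regrets: 50, 0, 0 → max 50
Smallest max regret = 20 → A2.

A2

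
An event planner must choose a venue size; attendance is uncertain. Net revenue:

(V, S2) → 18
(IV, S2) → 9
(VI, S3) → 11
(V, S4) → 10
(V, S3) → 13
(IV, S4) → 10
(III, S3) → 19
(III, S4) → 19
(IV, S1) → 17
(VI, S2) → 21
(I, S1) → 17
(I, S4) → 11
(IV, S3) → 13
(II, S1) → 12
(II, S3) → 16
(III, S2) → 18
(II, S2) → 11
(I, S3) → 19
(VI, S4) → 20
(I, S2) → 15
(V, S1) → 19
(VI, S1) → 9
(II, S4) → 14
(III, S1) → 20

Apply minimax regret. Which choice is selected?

III

Column bests: S1=20, S2=21, S3=19, S4=20.
I regrets: 3, 6, 0, 9 → max 9
II regrets: 8, 10, 3, 6 → max 10
III regrets: 0, 3, 0, 1 → max 3
IV regrets: 3, 12, 6, 10 → max 12
V regrets: 1, 3, 6, 10 → max 10
VI regrets: 11, 0, 8, 0 → max 11
Smallest max regret = 3 → III.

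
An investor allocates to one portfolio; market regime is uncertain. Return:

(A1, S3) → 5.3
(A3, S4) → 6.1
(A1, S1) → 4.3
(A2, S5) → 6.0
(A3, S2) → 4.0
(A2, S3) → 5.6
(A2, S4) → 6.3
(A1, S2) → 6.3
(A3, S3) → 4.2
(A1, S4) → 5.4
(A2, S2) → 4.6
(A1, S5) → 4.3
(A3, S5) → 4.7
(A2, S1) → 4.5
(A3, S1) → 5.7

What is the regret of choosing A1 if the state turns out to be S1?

1.4

Best payoff under S1 is 5.7.
Regret = 5.7 − 4.3 = 1.4.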